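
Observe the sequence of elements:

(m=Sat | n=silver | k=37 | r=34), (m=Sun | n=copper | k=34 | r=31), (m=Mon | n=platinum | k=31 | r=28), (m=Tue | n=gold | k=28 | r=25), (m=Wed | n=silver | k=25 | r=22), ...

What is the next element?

M: runs through the weekdays Mon→Sun, so Sat, Sun, Mon, Tue, Wed → Thu.
N: repeats silver → copper → platinum → gold; silver, copper, platinum, gold, silver → copper.
K: −3 each step; 37, 34, 31, 28, 25 → 22.
For the r, always 3 less than the k: 34, 31, 28, 25, 22 → 19.
Putting it together: (m=Thu | n=copper | k=22 | r=19).

(m=Thu | n=copper | k=22 | r=19)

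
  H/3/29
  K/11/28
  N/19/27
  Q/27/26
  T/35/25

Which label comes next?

Letter: H, K, N, Q, T → W (letters move forward 3 places in the alphabet).
Second component goes 3, 11, 19, 27, 35 → 43 (+8 each step).
For the third component, −1 each step: 29, 28, 27, 26, 25 → 24.
Combining the parts gives W/43/24.

W/43/24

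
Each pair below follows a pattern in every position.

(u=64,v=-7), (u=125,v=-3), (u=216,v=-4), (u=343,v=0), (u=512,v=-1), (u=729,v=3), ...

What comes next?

(u=1000,v=2)

U goes 64, 125, 216, 343, 512, 729 → 1000 (perfect cubes: 4³, 5³, 6³, …).
V goes -7, -3, -4, 0, -1, 3 → 2 (alternating steps +4, −1, +4, −1, …).
So the next pair is (u=1000,v=2).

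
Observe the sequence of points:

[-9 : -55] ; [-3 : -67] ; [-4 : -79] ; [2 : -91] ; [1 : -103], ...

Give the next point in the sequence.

[7 : -115]

First entry goes -9, -3, -4, 2, 1 → 7 (alternating steps +6, −1, +6, −1, …).
For the second entry, −12 each step: -55, -67, -79, -91, -103 → -115.
Putting it together: [7 : -115].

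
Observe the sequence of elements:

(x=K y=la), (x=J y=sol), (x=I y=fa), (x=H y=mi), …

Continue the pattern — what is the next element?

For the x, letters move back 1 place in the alphabet: K, J, I, H → G.
Y: la, sol, fa, mi → re (runs backward through the solfège scale do→ti).
So the next element is (x=G y=re).

(x=G y=re)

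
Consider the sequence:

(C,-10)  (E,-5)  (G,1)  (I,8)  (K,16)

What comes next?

Letter — letters move forward 2 places in the alphabet: C, E, G, I, K → M.
For the second slot, differences are 5, 6, 7, … (increasing by 1 each time): -10, -5, 1, 8, 16 → 25.
Putting it together: (M,25).

(M,25)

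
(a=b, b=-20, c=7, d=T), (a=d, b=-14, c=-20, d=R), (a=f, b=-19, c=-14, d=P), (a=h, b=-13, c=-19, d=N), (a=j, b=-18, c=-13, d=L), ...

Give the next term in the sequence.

A: b, d, f, h, j → l (letters move forward 2 places in the alphabet).
B — alternating steps +6, −5, +6, −5, …: -20, -14, -19, -13, -18 → -12.
C: always the previous value of the b; 7, -20, -14, -19, -13 → -18.
D: letters move back 2 places in the alphabet; T, R, P, N, L → J.
Combining the parts gives (a=l, b=-12, c=-18, d=J).

(a=l, b=-12, c=-18, d=J)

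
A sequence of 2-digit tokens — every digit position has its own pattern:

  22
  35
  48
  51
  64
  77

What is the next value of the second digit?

Second digit — +3 each step, mod 10: 2, 5, 8, 1, 4, 7 → 0.

0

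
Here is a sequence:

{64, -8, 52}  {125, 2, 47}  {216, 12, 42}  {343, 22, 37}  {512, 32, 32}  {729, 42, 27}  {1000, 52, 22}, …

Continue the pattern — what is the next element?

{1331, 62, 17}

First entry — perfect cubes: 4³, 5³, 6³, …: 64, 125, 216, 343, 512, 729, 1000 → 1331.
Second entry goes -8, 2, 12, 22, 32, 42, 52 → 62 (+10 each step).
For the third entry, −5 each step: 52, 47, 42, 37, 32, 27, 22 → 17.
So the next element is {1331, 62, 17}.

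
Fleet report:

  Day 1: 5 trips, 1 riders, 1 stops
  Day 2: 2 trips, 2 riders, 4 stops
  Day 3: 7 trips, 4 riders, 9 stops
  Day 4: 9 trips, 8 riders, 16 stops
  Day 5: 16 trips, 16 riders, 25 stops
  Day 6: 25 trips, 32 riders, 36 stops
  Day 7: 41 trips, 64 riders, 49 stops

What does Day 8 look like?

66 trips, 128 riders, 64 stops

For the trips, each term is the sum of the two before it: 5, 2, 7, 9, 16, 25, 41 → 66.
For the riders, ×2 each step: 1, 2, 4, 8, 16, 32, 64 → 128.
Stops goes 1, 4, 9, 16, 25, 36, 49 → 64 (perfect squares: 1², 2², 3², …).
So the next record is 66 trips, 128 riders, 64 stops.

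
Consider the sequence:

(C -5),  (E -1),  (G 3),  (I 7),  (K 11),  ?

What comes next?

(M 15)

Letter goes C, E, G, I, K → M (letters move forward 2 places in the alphabet).
Second slot goes -5, -1, 3, 7, 11 → 15 (+4 each step).
Putting it together: (M 15).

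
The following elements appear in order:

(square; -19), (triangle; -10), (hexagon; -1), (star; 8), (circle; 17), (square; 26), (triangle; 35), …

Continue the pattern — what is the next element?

(hexagon; 44)

Shape: square, triangle, hexagon, star, circle, square, triangle → hexagon (repeats square → triangle → hexagon → star → circle).
For the second slot, +9 each step: -19, -10, -1, 8, 17, 26, 35 → 44.
Putting it together: (hexagon; 44).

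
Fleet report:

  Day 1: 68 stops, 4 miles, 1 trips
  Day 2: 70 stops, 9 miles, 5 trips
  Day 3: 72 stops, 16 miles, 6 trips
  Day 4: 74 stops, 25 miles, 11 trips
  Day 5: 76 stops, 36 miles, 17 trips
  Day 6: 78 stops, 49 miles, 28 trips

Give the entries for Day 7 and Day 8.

Stops: +2 each step; 68, 70, 72, 74, 76, 78 → 80 → 82.
For the miles, perfect squares: 2², 3², 4², …: 4, 9, 16, 25, 36, 49 → 64 → 81.
Trips: 1, 5, 6, 11, 17, 28 → 45 → 73 (each term is the sum of the two before it).
Putting the parts together: 80 stops, 64 miles, 45 trips and then 82 stops, 81 miles, 73 trips.

80 stops, 64 miles, 45 trips; 82 stops, 81 miles, 73 trips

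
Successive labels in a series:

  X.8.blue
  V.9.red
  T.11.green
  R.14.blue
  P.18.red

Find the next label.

Letter: letters move back 2 places in the alphabet, so X, V, T, R, P → N.
Second component: 8, 9, 11, 14, 18 → 23 (differences are 1, 2, 3, … (increasing by 1 each time)).
Colour — repeats blue → red → green: blue, red, green, blue, red → green.
Putting it together: N.23.green.

N.23.green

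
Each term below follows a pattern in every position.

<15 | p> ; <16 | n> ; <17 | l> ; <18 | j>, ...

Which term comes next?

First value: +1 each step; 15, 16, 17, 18 → 19.
Letter: p, n, l, j → h (letters move back 2 places in the alphabet).
Putting it together: <19 | h>.

<19 | h>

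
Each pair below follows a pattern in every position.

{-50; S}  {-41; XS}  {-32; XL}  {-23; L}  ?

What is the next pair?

First component: +9 each step; -50, -41, -32, -23 → -14.
Size: runs backward through clothing sizes XS→XL; S, XS, XL, L → M.
So the next pair is {-14; M}.

{-14; M}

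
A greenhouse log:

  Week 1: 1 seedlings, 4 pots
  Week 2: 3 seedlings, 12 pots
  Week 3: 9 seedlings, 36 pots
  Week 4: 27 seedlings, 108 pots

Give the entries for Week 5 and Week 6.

Seedlings — ×3 each step: 1, 3, 9, 27 → 81 → 243.
Pots: ×3 each step; 4, 12, 36, 108 → 324 → 972.
So the next two records are 81 seedlings, 324 pots and 243 seedlings, 972 pots.

81 seedlings, 324 pots; 243 seedlings, 972 pots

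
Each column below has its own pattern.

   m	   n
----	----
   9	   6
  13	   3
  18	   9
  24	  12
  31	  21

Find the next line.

Column m goes 9, 13, 18, 24, 31 → 39 (differences are 4, 5, 6, … (increasing by 1 each time)).
For the column n, each term is the sum of the two before it: 6, 3, 9, 12, 21 → 33.
Putting it together: 39  33.

39  33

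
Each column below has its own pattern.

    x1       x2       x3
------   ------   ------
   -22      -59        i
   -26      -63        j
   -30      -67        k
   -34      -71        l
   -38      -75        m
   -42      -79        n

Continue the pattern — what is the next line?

Column x1 — −4 each step: -22, -26, -30, -34, -38, -42 → -46.
Column x2: -59, -63, -67, -71, -75, -79 → -83 (−4 each step).
Column x3 — letters move forward 1 place in the alphabet: i, j, k, l, m, n → o.
So the next line is -46  -83  o.

-46  -83  o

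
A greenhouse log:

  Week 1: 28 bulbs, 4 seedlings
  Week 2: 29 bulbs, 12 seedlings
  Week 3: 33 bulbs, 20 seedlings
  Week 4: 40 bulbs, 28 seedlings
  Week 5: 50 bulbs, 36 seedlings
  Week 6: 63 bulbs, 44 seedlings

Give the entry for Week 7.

For the bulbs, differences are 1, 4, 7, … (increasing by 3 each time): 28, 29, 33, 40, 50, 63 → 79.
Seedlings — +8 each step: 4, 12, 20, 28, 36, 44 → 52.
So the next line is 79 bulbs, 52 seedlings.

79 bulbs, 52 seedlings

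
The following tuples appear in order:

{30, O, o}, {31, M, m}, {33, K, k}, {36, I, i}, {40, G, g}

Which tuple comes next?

For the first part, differences are 1, 2, 3, … (increasing by 1 each time): 30, 31, 33, 36, 40 → 45.
First letter: letters move back 2 places in the alphabet; O, M, K, I, G → E.
Second letter: o, m, k, i, g → e (letters move back 2 places in the alphabet).
Combining the parts gives {45, E, e}.

{45, E, e}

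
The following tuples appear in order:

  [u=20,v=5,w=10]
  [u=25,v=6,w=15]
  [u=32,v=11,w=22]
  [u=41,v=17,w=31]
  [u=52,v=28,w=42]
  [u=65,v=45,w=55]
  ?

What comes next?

[u=80,v=73,w=70]

U — differences are 5, 7, 9, … (increasing by 2 each time): 20, 25, 32, 41, 52, 65 → 80.
V: each term is the sum of the two before it, so 5, 6, 11, 17, 28, 45 → 73.
For the w, differences are 5, 7, 9, … (increasing by 2 each time): 10, 15, 22, 31, 42, 55 → 70.
So the next tuple is [u=80,v=73,w=70].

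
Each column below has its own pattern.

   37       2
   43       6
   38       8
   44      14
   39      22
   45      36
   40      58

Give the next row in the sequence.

46  94

First component — alternating steps +6, −5, +6, −5, …: 37, 43, 38, 44, 39, 45, 40 → 46.
Second component: each term is the sum of the two before it, so 2, 6, 8, 14, 22, 36, 58 → 94.
Combining the parts gives 46  94.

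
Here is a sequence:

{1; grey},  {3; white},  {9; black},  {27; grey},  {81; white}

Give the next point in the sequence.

{243; black}

First slot — ×3 each step: 1, 3, 9, 27, 81 → 243.
Shade: grey, white, black, grey, white → black (repeats grey → white → black).
So the next point is {243; black}.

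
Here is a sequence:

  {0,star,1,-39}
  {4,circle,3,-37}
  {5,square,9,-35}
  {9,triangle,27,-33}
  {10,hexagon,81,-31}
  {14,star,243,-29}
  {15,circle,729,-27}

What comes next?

{19,square,2187,-25}

First coordinate — alternating steps +4, +1, +4, +1, …: 0, 4, 5, 9, 10, 14, 15 → 19.
For the shape, repeats star → circle → square → triangle → hexagon: star, circle, square, triangle, hexagon, star, circle → square.
Third coordinate: ×3 each step; 1, 3, 9, 27, 81, 243, 729 → 2187.
Fourth coordinate: +2 each step, so -39, -37, -35, -33, -31, -29, -27 → -25.
So the next element is {19,square,2187,-25}.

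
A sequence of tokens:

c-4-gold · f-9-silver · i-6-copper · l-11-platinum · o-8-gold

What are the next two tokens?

r-13-silver, u-10-copper

Letter goes c, f, i, l, o → r → u (letters move forward 3 places in the alphabet).
For the second component, alternating steps +5, −3, +5, −3, …: 4, 9, 6, 11, 8 → 13 → 10.
For the metal, repeats gold → silver → copper → platinum: gold, silver, copper, platinum, gold → silver → copper.
Putting the parts together: r-13-silver and then u-10-copper.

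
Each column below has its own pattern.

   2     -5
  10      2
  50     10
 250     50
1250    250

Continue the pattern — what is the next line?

6250  1250

For the first component, ×5 each step: 2, 10, 50, 250, 1250 → 6250.
Second component: -5, 2, 10, 50, 250 → 1250 (always the previous value of the first component).
Combining the parts gives 6250  1250.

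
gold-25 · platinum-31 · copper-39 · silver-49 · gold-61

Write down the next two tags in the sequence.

platinum-75 then copper-91

For the metal, repeats gold → platinum → copper → silver: gold, platinum, copper, silver, gold → platinum → copper.
Second component — differences are 6, 8, 10, … (increasing by 2 each time): 25, 31, 39, 49, 61 → 75 → 91.
Putting the parts together: platinum-75 and then copper-91.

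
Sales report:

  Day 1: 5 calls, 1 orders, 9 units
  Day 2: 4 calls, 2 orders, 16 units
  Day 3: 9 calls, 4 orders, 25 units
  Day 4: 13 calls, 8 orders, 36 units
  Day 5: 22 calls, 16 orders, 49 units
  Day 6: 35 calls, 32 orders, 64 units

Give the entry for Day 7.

Calls — each term is the sum of the two before it: 5, 4, 9, 13, 22, 35 → 57.
Orders — ×2 each step: 1, 2, 4, 8, 16, 32 → 64.
Units — perfect squares: 3², 4², 5², …: 9, 16, 25, 36, 49, 64 → 81.
Putting it together: 57 calls, 64 orders, 81 units.

57 calls, 64 orders, 81 units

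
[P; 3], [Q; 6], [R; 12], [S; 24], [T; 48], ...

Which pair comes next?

[U; 96]

Letter goes P, Q, R, S, T → U (letters move forward 1 place in the alphabet).
Second value: ×2 each step, so 3, 6, 12, 24, 48 → 96.
So the next pair is [U; 96].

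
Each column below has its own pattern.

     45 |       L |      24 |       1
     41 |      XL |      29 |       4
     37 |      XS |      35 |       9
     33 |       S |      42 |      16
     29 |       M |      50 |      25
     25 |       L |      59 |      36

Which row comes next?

21  XL  69  49

First component — −4 each step: 45, 41, 37, 33, 29, 25 → 21.
Size: repeats L → XL → XS → S → M, so L, XL, XS, S, M, L → XL.
Third component: 24, 29, 35, 42, 50, 59 → 69 (differences are 5, 6, 7, … (increasing by 1 each time)).
Fourth component: 1, 4, 9, 16, 25, 36 → 49 (differences are 3, 5, 7, … (increasing by 2 each time)).
Combining the parts gives 21  XL  69  49.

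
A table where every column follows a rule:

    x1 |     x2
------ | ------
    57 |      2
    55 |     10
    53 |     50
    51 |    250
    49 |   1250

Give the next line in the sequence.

47  6250

For the column x1, −2 each step: 57, 55, 53, 51, 49 → 47.
Column x2: ×5 each step; 2, 10, 50, 250, 1250 → 6250.
Combining the parts gives 47  6250.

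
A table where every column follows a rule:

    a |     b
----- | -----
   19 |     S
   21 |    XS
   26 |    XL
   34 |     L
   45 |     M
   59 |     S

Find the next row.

Column a goes 19, 21, 26, 34, 45, 59 → 76 (differences are 2, 5, 8, … (increasing by 3 each time)).
Column b — repeats S → XS → XL → L → M: S, XS, XL, L, M, S → XS.
Putting it together: 76  XS.

76  XS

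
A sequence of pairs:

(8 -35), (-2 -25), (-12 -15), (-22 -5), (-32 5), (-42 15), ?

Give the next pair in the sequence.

(-52 25)

First entry — −10 each step: 8, -2, -12, -22, -32, -42 → -52.
For the second entry, +10 each step: -35, -25, -15, -5, 5, 15 → 25.
Putting it together: (-52 25).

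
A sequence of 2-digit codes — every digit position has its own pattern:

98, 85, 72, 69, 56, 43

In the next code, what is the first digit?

3

First digit: −1 each step, mod 10; 9, 8, 7, 6, 5, 4 → 3.
Second digit: −3 each step, mod 10, so 8, 5, 2, 9, 6, 3 → 0.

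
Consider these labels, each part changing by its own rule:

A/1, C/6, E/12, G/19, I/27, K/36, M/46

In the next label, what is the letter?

Letter — letters move forward 2 places in the alphabet: A, C, E, G, I, K, M → O.

O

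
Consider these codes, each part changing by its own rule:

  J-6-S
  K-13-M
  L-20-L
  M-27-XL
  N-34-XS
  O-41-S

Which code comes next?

Letter: letters move forward 1 place in the alphabet, so J, K, L, M, N, O → P.
Second component: +7 each step; 6, 13, 20, 27, 34, 41 → 48.
Size: S, M, L, XL, XS, S → M (repeats S → M → L → XL → XS).
Putting it together: P-48-M.

P-48-M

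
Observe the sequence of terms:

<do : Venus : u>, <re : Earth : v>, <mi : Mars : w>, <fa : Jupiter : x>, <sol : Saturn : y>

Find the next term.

For the note, runs through the solfège scale do→ti: do, re, mi, fa, sol → la.
Planet: Venus, Earth, Mars, Jupiter, Saturn → Uranus (runs through the planets Mercury→Neptune).
Letter — letters move forward 1 place in the alphabet: u, v, w, x, y → z.
Putting it together: <la : Uranus : z>.

<la : Uranus : z>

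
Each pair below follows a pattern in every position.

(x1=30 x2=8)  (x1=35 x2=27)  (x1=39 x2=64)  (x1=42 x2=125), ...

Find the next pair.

(x1=44 x2=216)

X1: 30, 35, 39, 42 → 44 (differences are 5, 4, 3, … (decreasing by 1 each time)).
X2 — perfect cubes: 2³, 3³, 4³, …: 8, 27, 64, 125 → 216.
Combining the parts gives (x1=44 x2=216).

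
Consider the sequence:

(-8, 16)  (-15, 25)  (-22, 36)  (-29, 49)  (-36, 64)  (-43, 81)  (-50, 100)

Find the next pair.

(-57, 121)

For the first component, −7 each step: -8, -15, -22, -29, -36, -43, -50 → -57.
Second component — perfect squares: 4², 5², 6², …: 16, 25, 36, 49, 64, 81, 100 → 121.
Putting it together: (-57, 121).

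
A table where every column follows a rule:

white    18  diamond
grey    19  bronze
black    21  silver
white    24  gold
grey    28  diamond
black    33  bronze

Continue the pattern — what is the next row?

Shade: repeats white → grey → black, so white, grey, black, white, grey, black → white.
Second component: differences are 1, 2, 3, … (increasing by 1 each time); 18, 19, 21, 24, 28, 33 → 39.
Rank goes diamond, bronze, silver, gold, diamond, bronze → silver (repeats diamond → bronze → silver → gold).
Combining the parts gives white  39  silver.

white  39  silver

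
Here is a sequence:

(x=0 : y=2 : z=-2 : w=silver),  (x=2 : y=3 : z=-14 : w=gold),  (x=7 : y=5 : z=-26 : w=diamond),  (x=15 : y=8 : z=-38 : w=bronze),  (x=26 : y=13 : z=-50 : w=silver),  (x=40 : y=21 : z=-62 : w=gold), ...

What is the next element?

(x=57 : y=34 : z=-74 : w=diamond)

For the x, differences are 2, 5, 8, … (increasing by 3 each time): 0, 2, 7, 15, 26, 40 → 57.
Y goes 2, 3, 5, 8, 13, 21 → 34 (each term is the sum of the two before it).
Z: −12 each step, so -2, -14, -26, -38, -50, -62 → -74.
W — repeats silver → gold → diamond → bronze: silver, gold, diamond, bronze, silver, gold → diamond.
So the next element is (x=57 : y=34 : z=-74 : w=diamond).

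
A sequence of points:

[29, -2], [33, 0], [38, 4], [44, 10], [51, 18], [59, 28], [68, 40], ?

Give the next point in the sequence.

First part: differences are 4, 5, 6, … (increasing by 1 each time); 29, 33, 38, 44, 51, 59, 68 → 78.
For the second part, differences are 2, 4, 6, … (increasing by 2 each time): -2, 0, 4, 10, 18, 28, 40 → 54.
Putting it together: [78, 54].

[78, 54]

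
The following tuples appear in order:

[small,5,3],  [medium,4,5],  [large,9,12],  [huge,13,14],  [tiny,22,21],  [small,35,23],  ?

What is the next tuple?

Size goes small, medium, large, huge, tiny, small → medium (repeats small → medium → large → huge → tiny).
Second component goes 5, 4, 9, 13, 22, 35 → 57 (each term is the sum of the two before it).
Third component: alternating steps +2, +7, +2, +7, …, so 3, 5, 12, 14, 21, 23 → 30.
So the next tuple is [medium,57,30].

[medium,57,30]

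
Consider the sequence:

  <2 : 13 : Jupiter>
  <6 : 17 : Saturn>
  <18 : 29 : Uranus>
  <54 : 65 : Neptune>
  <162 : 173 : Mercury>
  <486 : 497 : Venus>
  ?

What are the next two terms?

<1458 : 1469 : Earth>, <4374 : 4385 : Mars>

First part — ×3 each step: 2, 6, 18, 54, 162, 486 → 1458 → 4374.
Second part goes 13, 17, 29, 65, 173, 497 → 1469 → 4385 (always 11 more than the first part).
Planet goes Jupiter, Saturn, Uranus, Neptune, Mercury, Venus → Earth → Mars (runs through the planets Mercury→Neptune).
Putting the parts together: <1458 : 1469 : Earth> and then <4374 : 4385 : Mars>.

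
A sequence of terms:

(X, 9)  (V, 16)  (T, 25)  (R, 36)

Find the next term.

(P, 49)

Letter: letters move back 2 places in the alphabet, so X, V, T, R → P.
Second slot: perfect squares: 3², 4², 5², …; 9, 16, 25, 36 → 49.
Putting it together: (P, 49).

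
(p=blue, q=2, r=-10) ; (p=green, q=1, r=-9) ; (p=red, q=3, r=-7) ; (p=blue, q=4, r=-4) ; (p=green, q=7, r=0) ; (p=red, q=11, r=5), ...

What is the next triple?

(p=blue, q=18, r=11)

P — repeats blue → green → red: blue, green, red, blue, green, red → blue.
Q — each term is the sum of the two before it: 2, 1, 3, 4, 7, 11 → 18.
R — differences are 1, 2, 3, … (increasing by 1 each time): -10, -9, -7, -4, 0, 5 → 11.
Putting it together: (p=blue, q=18, r=11).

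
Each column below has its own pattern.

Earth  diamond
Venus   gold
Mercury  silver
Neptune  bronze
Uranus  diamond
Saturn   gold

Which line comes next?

Jupiter  silver

Planet: runs backward through the planets Mercury→Neptune; Earth, Venus, Mercury, Neptune, Uranus, Saturn → Jupiter.
Rank: repeats diamond → gold → silver → bronze; diamond, gold, silver, bronze, diamond, gold → silver.
Combining the parts gives Jupiter  silver.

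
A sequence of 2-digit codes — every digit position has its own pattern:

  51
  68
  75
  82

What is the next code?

First digit goes 5, 6, 7, 8 → 9 (+1 each step, mod 10).
Second digit: −3 each step, mod 10; 1, 8, 5, 2 → 9.
So the next code is 99.

99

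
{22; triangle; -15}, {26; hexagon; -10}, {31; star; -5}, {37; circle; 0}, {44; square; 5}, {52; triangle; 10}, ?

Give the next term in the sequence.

{61; hexagon; 15}

First part goes 22, 26, 31, 37, 44, 52 → 61 (differences are 4, 5, 6, … (increasing by 1 each time)).
Shape — repeats triangle → hexagon → star → circle → square: triangle, hexagon, star, circle, square, triangle → hexagon.
For the third part, +5 each step: -15, -10, -5, 0, 5, 10 → 15.
Combining the parts gives {61; hexagon; 15}.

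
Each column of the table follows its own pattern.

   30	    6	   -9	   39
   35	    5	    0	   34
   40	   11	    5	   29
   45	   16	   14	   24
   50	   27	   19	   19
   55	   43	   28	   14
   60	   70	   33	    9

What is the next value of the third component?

Third component goes -9, 0, 5, 14, 19, 28, 33 → 42 (alternating steps +9, +5, +9, +5, …).

42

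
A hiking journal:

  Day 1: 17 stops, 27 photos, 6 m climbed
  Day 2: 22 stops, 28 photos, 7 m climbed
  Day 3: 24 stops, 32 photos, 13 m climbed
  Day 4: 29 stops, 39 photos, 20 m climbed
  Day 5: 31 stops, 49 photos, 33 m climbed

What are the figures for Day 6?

For the stops, alternating steps +5, +2, +5, +2, …: 17, 22, 24, 29, 31 → 36.
Photos: differences are 1, 4, 7, … (increasing by 3 each time), so 27, 28, 32, 39, 49 → 62.
M climbed goes 6, 7, 13, 20, 33 → 53 (each term is the sum of the two before it).
Combining the parts gives 36 stops, 62 photos, 53 m climbed.

36 stops, 62 photos, 53 m climbed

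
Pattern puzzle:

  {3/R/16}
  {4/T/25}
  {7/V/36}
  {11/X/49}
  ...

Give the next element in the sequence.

{18/Z/64}

First component: 3, 4, 7, 11 → 18 (each term is the sum of the two before it).
For the letter, letters move forward 2 places in the alphabet: R, T, V, X → Z.
Third component: perfect squares: 4², 5², 6², …; 16, 25, 36, 49 → 64.
So the next element is {18/Z/64}.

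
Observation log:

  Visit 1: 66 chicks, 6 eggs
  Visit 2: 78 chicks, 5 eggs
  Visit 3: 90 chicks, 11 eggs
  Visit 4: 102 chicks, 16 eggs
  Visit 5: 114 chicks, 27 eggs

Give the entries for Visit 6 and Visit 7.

126 chicks, 43 eggs; 138 chicks, 70 eggs

Chicks: 66, 78, 90, 102, 114 → 126 → 138 (+12 each step).
Eggs — each term is the sum of the two before it: 6, 5, 11, 16, 27 → 43 → 70.
So the next two rows are 126 chicks, 43 eggs and 138 chicks, 70 eggs.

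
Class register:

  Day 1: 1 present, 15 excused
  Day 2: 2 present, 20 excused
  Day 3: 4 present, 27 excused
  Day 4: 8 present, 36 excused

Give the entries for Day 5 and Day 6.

16 present, 47 excused; 32 present, 60 excused

Present: ×2 each step; 1, 2, 4, 8 → 16 → 32.
For the excused, differences are 5, 7, 9, … (increasing by 2 each time): 15, 20, 27, 36 → 47 → 60.
Putting the parts together: 16 present, 47 excused and then 32 present, 60 excused.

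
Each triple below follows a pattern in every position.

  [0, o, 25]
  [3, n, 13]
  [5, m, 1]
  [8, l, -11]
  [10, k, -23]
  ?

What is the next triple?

First entry: alternating steps +3, +2, +3, +2, …, so 0, 3, 5, 8, 10 → 13.
Letter — letters move back 1 place in the alphabet: o, n, m, l, k → j.
Third entry — −12 each step: 25, 13, 1, -11, -23 → -35.
Combining the parts gives [13, j, -35].

[13, j, -35]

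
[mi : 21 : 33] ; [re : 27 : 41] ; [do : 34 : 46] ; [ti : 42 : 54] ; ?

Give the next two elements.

[la : 51 : 59], [sol : 61 : 67]

Note: runs backward through the solfège scale do→ti; mi, re, do, ti → la → sol.
Second slot: 21, 27, 34, 42 → 51 → 61 (differences are 6, 7, 8, … (increasing by 1 each time)).
Third slot — alternating steps +8, +5, +8, +5, …: 33, 41, 46, 54 → 59 → 67.
So the next two elements are [la : 51 : 59] and [sol : 61 : 67].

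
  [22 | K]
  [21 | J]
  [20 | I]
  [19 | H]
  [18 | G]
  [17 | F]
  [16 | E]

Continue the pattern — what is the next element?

[15 | D]

First component goes 22, 21, 20, 19, 18, 17, 16 → 15 (−1 each step).
Letter — letters move back 1 place in the alphabet: K, J, I, H, G, F, E → D.
Putting it together: [15 | D].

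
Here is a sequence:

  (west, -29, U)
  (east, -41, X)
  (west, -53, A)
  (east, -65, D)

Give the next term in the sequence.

Direction: alternates west ↔ east; west, east, west, east → west.
Second component: −12 each step; -29, -41, -53, -65 → -77.
Letter: letters move forward 3 places in the alphabet, wrapping Z→A; U, X, A, D → G.
Combining the parts gives (west, -77, G).

(west, -77, G)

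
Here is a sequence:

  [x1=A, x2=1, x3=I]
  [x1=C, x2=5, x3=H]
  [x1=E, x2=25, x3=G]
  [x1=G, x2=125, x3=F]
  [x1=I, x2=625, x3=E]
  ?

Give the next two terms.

[x1=K, x2=3125, x3=D], [x1=M, x2=15625, x3=C]

X1: letters move forward 2 places in the alphabet; A, C, E, G, I → K → M.
X2: ×5 each step; 1, 5, 25, 125, 625 → 3125 → 15625.
X3 goes I, H, G, F, E → D → C (letters move back 1 place in the alphabet).
So the next two terms are [x1=K, x2=3125, x3=D] and [x1=M, x2=15625, x3=C].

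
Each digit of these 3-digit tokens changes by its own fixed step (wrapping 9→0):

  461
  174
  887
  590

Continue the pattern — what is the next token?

First digit: 4, 1, 8, 5 → 2 (−3 each step, mod 10).
Second digit: +1 each step, mod 10; 6, 7, 8, 9 → 0.
Third digit goes 1, 4, 7, 0 → 3 (+3 each step, mod 10).
Combining the parts gives 203.

203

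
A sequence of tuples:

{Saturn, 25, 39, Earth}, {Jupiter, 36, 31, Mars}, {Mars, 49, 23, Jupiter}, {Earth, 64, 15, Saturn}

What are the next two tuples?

{Venus, 81, 7, Uranus}, {Mercury, 100, -1, Neptune}

For the first planet, runs backward through the planets Mercury→Neptune: Saturn, Jupiter, Mars, Earth → Venus → Mercury.
Second slot — perfect squares: 5², 6², 7², …: 25, 36, 49, 64 → 81 → 100.
Third slot goes 39, 31, 23, 15 → 7 → -1 (−8 each step).
Second planet: runs through the planets Mercury→Neptune; Earth, Mars, Jupiter, Saturn → Uranus → Neptune.
So the next two tuples are {Venus, 81, 7, Uranus} and {Mercury, 100, -1, Neptune}.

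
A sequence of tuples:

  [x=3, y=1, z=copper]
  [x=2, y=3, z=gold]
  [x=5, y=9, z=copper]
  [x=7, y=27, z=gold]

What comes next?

X: 3, 2, 5, 7 → 12 (each term is the sum of the two before it).
Y — ×3 each step: 1, 3, 9, 27 → 81.
Z: copper, gold, copper, gold → copper (alternates copper ↔ gold).
So the next tuple is [x=12, y=81, z=copper].

[x=12, y=81, z=copper]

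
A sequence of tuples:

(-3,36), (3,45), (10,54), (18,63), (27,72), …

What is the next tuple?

(37,81)

First entry: differences are 6, 7, 8, … (increasing by 1 each time); -3, 3, 10, 18, 27 → 37.
Second entry: +9 each step, so 36, 45, 54, 63, 72 → 81.
So the next tuple is (37,81).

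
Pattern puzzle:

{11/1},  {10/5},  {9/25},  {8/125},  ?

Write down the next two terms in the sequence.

First value goes 11, 10, 9, 8 → 7 → 6 (−1 each step).
For the second value, ×5 each step: 1, 5, 25, 125 → 625 → 3125.
Putting the parts together: {7/625} and then {6/3125}.

{7/625}, {6/3125}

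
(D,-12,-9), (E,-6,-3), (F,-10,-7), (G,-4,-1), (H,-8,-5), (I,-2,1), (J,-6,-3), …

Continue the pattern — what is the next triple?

Letter: letters move forward 1 place in the alphabet; D, E, F, G, H, I, J → K.
Second component: alternating steps +6, −4, +6, −4, …; -12, -6, -10, -4, -8, -2, -6 → 0.
Third component — always 3 more than the second component: -9, -3, -7, -1, -5, 1, -3 → 3.
Combining the parts gives (K,0,3).

(K,0,3)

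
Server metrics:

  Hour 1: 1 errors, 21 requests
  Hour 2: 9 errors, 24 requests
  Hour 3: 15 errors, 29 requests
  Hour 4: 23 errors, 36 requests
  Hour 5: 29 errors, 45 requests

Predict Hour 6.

37 errors, 56 requests

For the errors, alternating steps +8, +6, +8, +6, …: 1, 9, 15, 23, 29 → 37.
Requests: differences are 3, 5, 7, … (increasing by 2 each time), so 21, 24, 29, 36, 45 → 56.
So the next record is 37 errors, 56 requests.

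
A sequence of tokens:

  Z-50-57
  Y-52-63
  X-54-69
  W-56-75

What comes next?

Letter — letters move back 1 place in the alphabet: Z, Y, X, W → V.
Second component goes 50, 52, 54, 56 → 58 (+2 each step).
Third component: +6 each step; 57, 63, 69, 75 → 81.
So the next token is V-58-81.

V-58-81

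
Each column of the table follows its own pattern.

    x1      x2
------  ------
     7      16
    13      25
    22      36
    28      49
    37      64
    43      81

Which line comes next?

52  100

Column x1 — alternating steps +6, +9, +6, +9, …: 7, 13, 22, 28, 37, 43 → 52.
Column x2: 16, 25, 36, 49, 64, 81 → 100 (perfect squares: 4², 5², 6², …).
Putting it together: 52  100.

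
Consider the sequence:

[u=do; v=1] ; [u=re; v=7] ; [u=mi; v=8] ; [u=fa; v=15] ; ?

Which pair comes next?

For the u, runs through the solfège scale do→ti: do, re, mi, fa → sol.
V: each term is the sum of the two before it; 1, 7, 8, 15 → 23.
Putting it together: [u=sol; v=23].

[u=sol; v=23]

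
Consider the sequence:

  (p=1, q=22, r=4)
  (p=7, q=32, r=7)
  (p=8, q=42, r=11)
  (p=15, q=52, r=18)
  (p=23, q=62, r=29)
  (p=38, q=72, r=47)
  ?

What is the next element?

(p=61, q=82, r=76)

P: each term is the sum of the two before it; 1, 7, 8, 15, 23, 38 → 61.
Q — +10 each step: 22, 32, 42, 52, 62, 72 → 82.
For the r, each term is the sum of the two before it: 4, 7, 11, 18, 29, 47 → 76.
So the next element is (p=61, q=82, r=76).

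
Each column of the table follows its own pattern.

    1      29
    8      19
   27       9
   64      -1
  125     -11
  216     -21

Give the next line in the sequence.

First component: 1, 8, 27, 64, 125, 216 → 343 (perfect cubes: 1³, 2³, 3³, …).
For the second component, −10 each step: 29, 19, 9, -1, -11, -21 → -31.
Combining the parts gives 343  -31.

343  -31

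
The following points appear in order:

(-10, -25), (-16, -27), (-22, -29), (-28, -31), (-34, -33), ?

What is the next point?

(-40, -35)

First entry goes -10, -16, -22, -28, -34 → -40 (−6 each step).
Second entry: −2 each step, so -25, -27, -29, -31, -33 → -35.
So the next point is (-40, -35).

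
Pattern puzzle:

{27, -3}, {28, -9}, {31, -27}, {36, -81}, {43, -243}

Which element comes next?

For the first value, differences are 1, 3, 5, … (increasing by 2 each time): 27, 28, 31, 36, 43 → 52.
For the second value, ×3 each step: -3, -9, -27, -81, -243 → -729.
Combining the parts gives {52, -729}.

{52, -729}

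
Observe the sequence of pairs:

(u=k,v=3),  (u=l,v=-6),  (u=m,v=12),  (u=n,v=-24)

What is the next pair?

U — letters move forward 1 place in the alphabet: k, l, m, n → o.
V: ×(-2) each step; 3, -6, 12, -24 → 48.
So the next pair is (u=o,v=48).

(u=o,v=48)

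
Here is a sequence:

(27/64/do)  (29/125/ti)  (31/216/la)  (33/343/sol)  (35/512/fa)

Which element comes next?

(37/729/mi)

First slot: 27, 29, 31, 33, 35 → 37 (+2 each step).
Second slot goes 64, 125, 216, 343, 512 → 729 (perfect cubes: 4³, 5³, 6³, …).
Note: runs backward through the solfège scale do→ti, so do, ti, la, sol, fa → mi.
Combining the parts gives (37/729/mi).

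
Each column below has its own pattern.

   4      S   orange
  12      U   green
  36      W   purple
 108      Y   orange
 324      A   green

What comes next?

First component: 4, 12, 36, 108, 324 → 972 (×3 each step).
Letter: S, U, W, Y, A → C (letters move forward 2 places in the alphabet, wrapping Z→A).
Colour — repeats orange → green → purple: orange, green, purple, orange, green → purple.
So the next row is 972  C  purple.

972  C  purple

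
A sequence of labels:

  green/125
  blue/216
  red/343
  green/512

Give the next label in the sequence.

Colour: green, blue, red, green → blue (repeats green → blue → red).
Second component — perfect cubes: 5³, 6³, 7³, …: 125, 216, 343, 512 → 729.
Putting it together: blue/729.

blue/729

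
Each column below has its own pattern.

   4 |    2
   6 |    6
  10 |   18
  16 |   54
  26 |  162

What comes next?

42  486

First component — each term is the sum of the two before it: 4, 6, 10, 16, 26 → 42.
Second component goes 2, 6, 18, 54, 162 → 486 (×3 each step).
So the next row is 42  486.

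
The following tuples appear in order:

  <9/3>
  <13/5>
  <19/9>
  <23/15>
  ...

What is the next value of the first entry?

First entry — alternating steps +4, +6, +4, +6, …: 9, 13, 19, 23 → 29.

29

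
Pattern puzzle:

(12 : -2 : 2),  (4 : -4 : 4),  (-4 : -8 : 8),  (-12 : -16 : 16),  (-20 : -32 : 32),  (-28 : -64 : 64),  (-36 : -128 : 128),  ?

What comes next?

(-44 : -256 : 256)

First slot: 12, 4, -4, -12, -20, -28, -36 → -44 (−8 each step).
Second slot: ×2 each step; -2, -4, -8, -16, -32, -64, -128 → -256.
Third slot: ×2 each step; 2, 4, 8, 16, 32, 64, 128 → 256.
Putting it together: (-44 : -256 : 256).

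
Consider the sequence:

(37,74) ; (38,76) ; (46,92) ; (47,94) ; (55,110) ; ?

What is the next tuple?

(56,112)

First slot: 37, 38, 46, 47, 55 → 56 (alternating steps +1, +8, +1, +8, …).
Second slot — always 2 × the first slot: 74, 76, 92, 94, 110 → 112.
Putting it together: (56,112).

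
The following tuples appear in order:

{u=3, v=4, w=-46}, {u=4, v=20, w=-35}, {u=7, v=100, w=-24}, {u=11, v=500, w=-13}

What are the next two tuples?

U: 3, 4, 7, 11 → 18 → 29 (each term is the sum of the two before it).
V: ×5 each step, so 4, 20, 100, 500 → 2500 → 12500.
W goes -46, -35, -24, -13 → -2 → 9 (+11 each step).
Putting the parts together: {u=18, v=2500, w=-2} and then {u=29, v=12500, w=9}.

{u=18, v=2500, w=-2}, {u=29, v=12500, w=9}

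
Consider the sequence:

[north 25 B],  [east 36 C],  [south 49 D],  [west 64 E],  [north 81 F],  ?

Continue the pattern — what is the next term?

Direction: north, east, south, west, north → east (repeats north → east → south → west).
Second value: 25, 36, 49, 64, 81 → 100 (perfect squares: 5², 6², 7², …).
Letter: B, C, D, E, F → G (letters move forward 1 place in the alphabet).
So the next term is [east 100 G].

[east 100 G]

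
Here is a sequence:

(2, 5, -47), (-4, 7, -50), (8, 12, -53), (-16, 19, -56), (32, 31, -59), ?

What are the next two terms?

(-64, 50, -62), (128, 81, -65)

First part: 2, -4, 8, -16, 32 → -64 → 128 (×(-2) each step).
Second part: 5, 7, 12, 19, 31 → 50 → 81 (each term is the sum of the two before it).
Third part: -47, -50, -53, -56, -59 → -62 → -65 (−3 each step).
Putting the parts together: (-64, 50, -62) and then (128, 81, -65).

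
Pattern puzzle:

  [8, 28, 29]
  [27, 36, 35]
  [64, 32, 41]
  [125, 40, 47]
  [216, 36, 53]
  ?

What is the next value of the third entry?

59

First entry — perfect cubes: 2³, 3³, 4³, …: 8, 27, 64, 125, 216 → 343.
Second entry goes 28, 36, 32, 40, 36 → 44 (alternating steps +8, −4, +8, −4, …).
Third entry: 29, 35, 41, 47, 53 → 59 (+6 each step).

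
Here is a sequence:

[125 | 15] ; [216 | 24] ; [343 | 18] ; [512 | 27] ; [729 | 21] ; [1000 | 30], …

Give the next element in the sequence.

[1331 | 24]

First entry goes 125, 216, 343, 512, 729, 1000 → 1331 (perfect cubes: 5³, 6³, 7³, …).
Second entry goes 15, 24, 18, 27, 21, 30 → 24 (alternating steps +9, −6, +9, −6, …).
Combining the parts gives [1331 | 24].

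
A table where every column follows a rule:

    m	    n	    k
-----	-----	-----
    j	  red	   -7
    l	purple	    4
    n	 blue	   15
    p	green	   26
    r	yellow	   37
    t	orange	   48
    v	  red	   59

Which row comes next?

x  purple  70

Column m — letters move forward 2 places in the alphabet: j, l, n, p, r, t, v → x.
For the column n, repeats red → purple → blue → green → yellow → orange: red, purple, blue, green, yellow, orange, red → purple.
Column k — +11 each step: -7, 4, 15, 26, 37, 48, 59 → 70.
Putting it together: x  purple  70.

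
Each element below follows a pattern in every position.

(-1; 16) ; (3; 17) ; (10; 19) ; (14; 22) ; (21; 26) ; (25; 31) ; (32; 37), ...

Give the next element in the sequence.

First value goes -1, 3, 10, 14, 21, 25, 32 → 36 (alternating steps +4, +7, +4, +7, …).
Second value: differences are 1, 2, 3, … (increasing by 1 each time); 16, 17, 19, 22, 26, 31, 37 → 44.
Combining the parts gives (36; 44).

(36; 44)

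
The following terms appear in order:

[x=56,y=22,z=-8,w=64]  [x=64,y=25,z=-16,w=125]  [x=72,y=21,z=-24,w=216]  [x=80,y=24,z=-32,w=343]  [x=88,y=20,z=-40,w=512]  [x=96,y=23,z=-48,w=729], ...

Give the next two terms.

[x=104,y=19,z=-56,w=1000], [x=112,y=22,z=-64,w=1331]

For the x, +8 each step: 56, 64, 72, 80, 88, 96 → 104 → 112.
Y — alternating steps +3, −4, +3, −4, …: 22, 25, 21, 24, 20, 23 → 19 → 22.
Z goes -8, -16, -24, -32, -40, -48 → -56 → -64 (−8 each step).
For the w, perfect cubes: 4³, 5³, 6³, …: 64, 125, 216, 343, 512, 729 → 1000 → 1331.
Putting the parts together: [x=104,y=19,z=-56,w=1000] and then [x=112,y=22,z=-64,w=1331].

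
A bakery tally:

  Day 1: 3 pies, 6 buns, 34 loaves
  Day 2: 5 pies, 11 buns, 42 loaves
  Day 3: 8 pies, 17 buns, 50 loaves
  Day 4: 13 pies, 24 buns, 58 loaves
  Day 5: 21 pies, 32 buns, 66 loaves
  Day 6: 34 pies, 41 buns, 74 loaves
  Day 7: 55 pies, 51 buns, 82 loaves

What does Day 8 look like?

89 pies, 62 buns, 90 loaves

Pies — each term is the sum of the two before it: 3, 5, 8, 13, 21, 34, 55 → 89.
Buns: 6, 11, 17, 24, 32, 41, 51 → 62 (differences are 5, 6, 7, … (increasing by 1 each time)).
Loaves goes 34, 42, 50, 58, 66, 74, 82 → 90 (+8 each step).
So the next line is 89 pies, 62 buns, 90 loaves.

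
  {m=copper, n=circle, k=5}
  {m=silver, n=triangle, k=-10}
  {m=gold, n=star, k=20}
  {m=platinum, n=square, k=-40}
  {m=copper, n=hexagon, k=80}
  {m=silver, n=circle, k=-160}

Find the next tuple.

For the m, repeats copper → silver → gold → platinum: copper, silver, gold, platinum, copper, silver → gold.
N — repeats circle → triangle → star → square → hexagon: circle, triangle, star, square, hexagon, circle → triangle.
K: ×(-2) each step, so 5, -10, 20, -40, 80, -160 → 320.
Combining the parts gives {m=gold, n=triangle, k=320}.

{m=gold, n=triangle, k=320}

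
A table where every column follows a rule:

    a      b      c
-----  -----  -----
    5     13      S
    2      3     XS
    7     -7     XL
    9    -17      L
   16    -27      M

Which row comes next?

Column a: each term is the sum of the two before it; 5, 2, 7, 9, 16 → 25.
Column b: −10 each step, so 13, 3, -7, -17, -27 → -37.
Column c: runs backward through clothing sizes XS→XL, so S, XS, XL, L, M → S.
So the next row is 25  -37  S.

25  -37  S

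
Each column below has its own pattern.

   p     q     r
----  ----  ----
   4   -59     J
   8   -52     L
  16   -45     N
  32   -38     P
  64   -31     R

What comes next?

128  -24  T

For the column p, ×2 each step: 4, 8, 16, 32, 64 → 128.
Column q: +7 each step; -59, -52, -45, -38, -31 → -24.
Column r: letters move forward 2 places in the alphabet; J, L, N, P, R → T.
Putting it together: 128  -24  T.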